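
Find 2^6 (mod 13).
6 = 4 + 2 (binary 110). Repeated squaring mod 13: 2^1 ≡ 2; 2^2 ≡ 2² = 4 ≡ 4; 2^4 ≡ 4² = 16 ≡ 3. Multiply: 2^6 = 2^4 × 2^2 ≡ 3 × 4 (mod 13): 3 × 4 = 12 ≡ 12. So 2^6 ≡ 12 (mod 13).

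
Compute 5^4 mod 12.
4 = 4 (binary 100). Repeated squaring mod 12: 5^1 ≡ 5; 5^2 ≡ 5² = 25 ≡ 1; 5^4 ≡ 1² = 1 ≡ 1. So 5^4 ≡ 1 (mod 12).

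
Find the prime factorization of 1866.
2 × 3 × 311

Divide by primes starting from smallest:
1866 ÷ 2 = 933
933 ÷ 3 = 311
311 ÷ 311 = 1

1866 = 2 × 3 × 311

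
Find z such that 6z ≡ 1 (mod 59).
6^(-1) ≡ 10 (mod 59). Verification: 6 × 10 = 60 ≡ 1 (mod 59)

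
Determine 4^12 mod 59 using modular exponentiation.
Using repeated squaring. 12 = 8 + 4 (binary 1100). Repeated squaring mod 59: 4^1 ≡ 4; 4^2 ≡ 4² = 16 ≡ 16; 4^4 ≡ 16² = 256 ≡ 20; 4^8 ≡ 20² = 400 ≡ 46. Multiply: 4^12 = 4^8 × 4^4 ≡ 46 × 20 (mod 59): 46 × 20 = 920 ≡ 35. So 4^12 ≡ 35 (mod 59).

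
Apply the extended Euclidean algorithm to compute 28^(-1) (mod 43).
Extended GCD: 28(20) + 43(-13) = 1. So 28^(-1) ≡ 20 ≡ 20 (mod 43). Verify: 28 × 20 = 560 ≡ 1 (mod 43)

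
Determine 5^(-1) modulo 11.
5^(-1) ≡ 9 (mod 11). Verification: 5 × 9 = 45 ≡ 1 (mod 11)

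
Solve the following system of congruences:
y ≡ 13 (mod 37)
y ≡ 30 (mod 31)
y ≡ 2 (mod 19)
6044

Using the Chinese Remainder Theorem:
M = product of moduli = 21793
For equation 1: M_1 = 589, 589 ≡ 34 (mod 37), inverse of 589 mod 37 is 12 (check: 34 × 12 = 408 ≡ 1 (mod 37))
For equation 2: M_2 = 703, 703 ≡ 21 (mod 31), inverse of 703 mod 31 is 3 (check: 21 × 3 = 63 ≡ 1 (mod 31))
For equation 3: M_3 = 1147, 1147 ≡ 7 (mod 19), inverse of 1147 mod 19 is 11 (check: 7 × 11 = 77 ≡ 1 (mod 19))
Combine: y ≡ Σ r_i×M_i×(M_i⁻¹ mod m_i) = 13×589×12 + 30×703×3 + 2×1147×11 = 91884 + 63270 + 25234 = 180388
180388 mod 21793 = 6044
y ≡ 6044 (mod 21793)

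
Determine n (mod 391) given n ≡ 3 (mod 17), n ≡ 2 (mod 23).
71

Using the Chinese Remainder Theorem:
M = product of moduli = 391
For equation 1: M_1 = 23, 23 ≡ 6 (mod 17), inverse of 23 mod 17 is 3 (check: 6 × 3 = 18 ≡ 1 (mod 17))
For equation 2: M_2 = 17, 17 ≡ 17 (mod 23), inverse of 17 mod 23 is 19 (check: 17 × 19 = 323 ≡ 1 (mod 23))
Combine: n ≡ Σ r_i×M_i×(M_i⁻¹ mod m_i) = 3×23×3 + 2×17×19 = 207 + 646 = 853
853 mod 391 = 71
n ≡ 71 (mod 391)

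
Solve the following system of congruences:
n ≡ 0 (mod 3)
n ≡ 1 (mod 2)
3

Using the Chinese Remainder Theorem:
M = product of moduli = 6
For equation 1: M_1 = 2, 2 ≡ 2 (mod 3), inverse of 2 mod 3 is 2 (check: 2 × 2 = 4 ≡ 1 (mod 3))
For equation 2: M_2 = 3, 3 ≡ 1 (mod 2), inverse of 3 mod 2 is 1 (check: 1 × 1 = 1 ≡ 1 (mod 2))
Combine: n ≡ Σ r_i×M_i×(M_i⁻¹ mod m_i) = 0×2×2 + 1×3×1 = 0 + 3 = 3
3 mod 6 = 3
n ≡ 3 (mod 6)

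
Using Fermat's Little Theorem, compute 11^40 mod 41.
By Fermat's Little Theorem, 11^{40} ≡ 1 (mod 41) since 41 is prime and gcd(11, 41) = 1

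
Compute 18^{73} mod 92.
52

Using successive squaring:
Binary expansion of 73: 1001001
Powers of 18 mod 92 (each is the square of the previous):
  18^1 ≡ 18 (mod 92)
  18^2 ≡ 18² = 324 ≡ 48 (mod 92)
  18^4 ≡ 48² = 2304 ≡ 4 (mod 92)
  18^8 ≡ 4² = 16 ≡ 16 (mod 92)
  18^16 ≡ 16² = 256 ≡ 72 (mod 92)
  18^32 ≡ 72² = 5184 ≡ 32 (mod 92)
  18^64 ≡ 32² = 1024 ≡ 12 (mod 92)
73 = 64 + 8 + 1, so 18^73 = 18^64 × 18^8 × 18^1 ≡ 12 × 16 × 18 (mod 92)
Multiplying step by step:
  12 × 16 = 192 ≡ 8 (mod 92)
  8 × 18 = 144 ≡ 52 (mod 92)
Result: 18^73 ≡ 52 (mod 92)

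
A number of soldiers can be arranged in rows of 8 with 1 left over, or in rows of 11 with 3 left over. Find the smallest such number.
M = 8 × 11 = 88. M₁ = 11, y₁ ≡ 3 (mod 8). M₂ = 8, y₂ ≡ 7 (mod 11). r = 1×11×3 + 3×8×7 ≡ 25 (mod 88). The smallest positive such number is 25.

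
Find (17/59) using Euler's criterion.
(17/59) = 17^{29} mod 59 = 1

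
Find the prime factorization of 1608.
2^3 × 3 × 67

Divide by primes starting from smallest:
1608 ÷ 2 = 804
804 ÷ 2 = 402
402 ÷ 2 = 201
201 ÷ 3 = 67
67 ÷ 67 = 1

1608 = 2^3 × 3 × 67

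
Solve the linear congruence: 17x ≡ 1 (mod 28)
5

Since gcd(17, 28) = 1 divides 1, a solution exists.
Multiply both sides by the inverse of 17 mod 28:
  17^(-1) mod 28 = 5
  x ≡ 5 × 1 ≡ 5 ≡ 5 (mod 28)
Verification: 17 × 5 = 85 = 3 × 28 + 1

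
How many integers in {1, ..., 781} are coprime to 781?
700

Prime factorization: 781 = 11 × 71
Using the formula φ(n) = n × Π(1 - 1/p) for each prime factor p:
φ(781) = 781 × (1 - 1/11) × (1 - 1/71)
φ(781) = 700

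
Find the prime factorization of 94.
2 × 47

Divide by primes starting from smallest:
94 ÷ 2 = 47
47 ÷ 47 = 1

94 = 2 × 47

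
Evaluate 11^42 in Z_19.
Using Fermat: 11^{18} ≡ 1 (mod 19). 42 ≡ 6 (mod 18). So 11^{42} ≡ 11^{6} ≡ 1 (mod 19)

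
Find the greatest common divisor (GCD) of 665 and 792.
1

Using the Euclidean algorithm:
665 = 0 × 792 + 665
792 = 1 × 665 + 127
665 = 5 × 127 + 30
127 = 4 × 30 + 7
30 = 4 × 7 + 2
7 = 3 × 2 + 1
2 = 2 × 1 + 0

GCD(665, 792) = 1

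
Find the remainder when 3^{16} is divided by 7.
By Fermat: 3^{6} ≡ 1 (mod 7). 16 = 2×6 + 4. So 3^{16} ≡ 3^{4} ≡ 4 (mod 7)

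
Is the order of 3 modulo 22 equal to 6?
No, the actual order is 5, not 6.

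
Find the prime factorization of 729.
3^6

Divide by primes starting from smallest:
729 ÷ 3 = 243
243 ÷ 3 = 81
81 ÷ 3 = 27
27 ÷ 3 = 9
9 ÷ 3 = 3
3 ÷ 3 = 1

729 = 3^6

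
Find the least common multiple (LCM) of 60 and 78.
780

First find GCD(60, 78) using the Euclidean algorithm:
60 = 0 × 78 + 60
78 = 1 × 60 + 18
60 = 3 × 18 + 6
18 = 3 × 6 + 0
GCD(60, 78) = 6

LCM formula: LCM(a, b) = (a × b) / GCD(a, b)
LCM(60, 78) = (60 × 78) / 6
LCM(60, 78) = 4680 / 6
LCM(60, 78) = 780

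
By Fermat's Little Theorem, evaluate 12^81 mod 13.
By Fermat: 12^{12} ≡ 1 (mod 13). 81 = 6×12 + 9. So 12^{81} ≡ 12^{9} ≡ 12 (mod 13)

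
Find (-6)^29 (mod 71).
Using repeated squaring. (-6) ≡ 65 (mod 71). 29 = 16 + 8 + 4 + 1 (binary 11101). Repeated squaring mod 71: 65^1 ≡ 65; 65^2 ≡ 65² = 4225 ≡ 36; 65^4 ≡ 36² = 1296 ≡ 18; 65^8 ≡ 18² = 324 ≡ 40; 65^16 ≡ 40² = 1600 ≡ 38. Multiply: (-6)^29 ≡ 65^16 × 65^8 × 65^4 × 65^1 ≡ 38 × 40 × 18 × 65 (mod 71): 38 × 40 = 1520 ≡ 29; 29 × 18 = 522 ≡ 25; 25 × 65 = 1625 ≡ 63. So (-6)^29 ≡ 63 (mod 71).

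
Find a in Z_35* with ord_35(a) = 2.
6 has order 2 mod 35 since 6^{2} ≡ 1 (mod 35) and no smaller power works.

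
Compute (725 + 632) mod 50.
7

(725 + 632) = 1357
1357 mod 50 = 7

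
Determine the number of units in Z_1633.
1540

Prime factorization: 1633 = 23 × 71
Using the formula φ(n) = n × Π(1 - 1/p) for each prime factor p:
φ(1633) = 1633 × (1 - 1/23) × (1 - 1/71)
φ(1633) = 1540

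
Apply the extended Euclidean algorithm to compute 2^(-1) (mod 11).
Extended GCD: 2(-5) + 11(1) = 1. So 2^(-1) ≡ 6 ≡ 6 (mod 11). Verify: 2 × 6 = 12 ≡ 1 (mod 11)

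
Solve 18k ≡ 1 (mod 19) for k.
18

Using Extended Euclidean Algorithm:
gcd(18, 19) = 1
Bezout coefficients: 18 × -1 + 19 × 1 = 1
So 18 × -1 ≡ 1 (mod 19)
The inverse is -1 mod 19 = 18
Verification: 18 × 18 = 324 = 17 × 19 + 1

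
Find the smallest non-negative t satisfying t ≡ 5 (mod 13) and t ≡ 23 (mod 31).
M = 13 × 31 = 403. M₁ = 31, y₁ ≡ 8 (mod 13). M₂ = 13, y₂ ≡ 12 (mod 31). t = 5×31×8 + 23×13×12 ≡ 395 (mod 403)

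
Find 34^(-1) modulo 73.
58

Using Extended Euclidean Algorithm:
gcd(34, 73) = 1
Bezout coefficients: 34 × -15 + 73 × 7 = 1
So 34 × -15 ≡ 1 (mod 73)
The inverse is -15 mod 73 = 58
Verification: 34 × 58 = 1972 = 27 × 73 + 1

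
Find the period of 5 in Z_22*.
Powers of 5 mod 22: 5^1≡5, 5^2≡3, 5^3≡15, 5^4≡9, 5^5≡1. Order = 5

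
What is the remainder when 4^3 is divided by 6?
3 = 2 + 1 (binary 11). Repeated squaring mod 6: 4^1 ≡ 4; 4^2 ≡ 4² = 16 ≡ 4. Multiply: 4^3 = 4^2 × 4^1 ≡ 4 × 4 (mod 6): 4 × 4 = 16 ≡ 4. So 4^3 ≡ 4 (mod 6).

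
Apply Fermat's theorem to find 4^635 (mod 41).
By Fermat: 4^{40} ≡ 1 (mod 41). 635 ≡ 35 (mod 40). So 4^{635} ≡ 4^{35} ≡ 40 (mod 41)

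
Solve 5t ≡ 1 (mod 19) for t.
5^(-1) ≡ 4 (mod 19). Verification: 5 × 4 = 20 ≡ 1 (mod 19)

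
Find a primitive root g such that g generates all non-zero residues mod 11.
p - 1 = 10 has prime divisors 2, 5. h is a primitive root mod 11 iff h^(10/q) ≢ 1 (mod 11) for each such q.
h = 2: 2^5 ≡ 10, 2^2 ≡ 4 (mod 11); none is 1, so 2 has order 10 and is a primitive root.
The smallest primitive root mod 11 is g = 2.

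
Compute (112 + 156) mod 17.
13

(112 + 156) = 268
268 mod 17 = 13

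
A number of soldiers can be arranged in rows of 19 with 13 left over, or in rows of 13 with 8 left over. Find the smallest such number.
M = 19 × 13 = 247. M₁ = 13, y₁ ≡ 3 (mod 19). M₂ = 19, y₂ ≡ 11 (mod 13). y = 13×13×3 + 8×19×11 ≡ 203 (mod 247). The smallest positive such number is 203.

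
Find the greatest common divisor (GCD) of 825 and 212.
1

Using the Euclidean algorithm:
825 = 3 × 212 + 189
212 = 1 × 189 + 23
189 = 8 × 23 + 5
23 = 4 × 5 + 3
5 = 1 × 3 + 2
3 = 1 × 2 + 1
2 = 2 × 1 + 0

GCD(825, 212) = 1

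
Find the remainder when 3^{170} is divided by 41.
By Fermat: 3^{40} ≡ 1 (mod 41). 170 = 4×40 + 10. So 3^{170} ≡ 3^{10} ≡ 9 (mod 41)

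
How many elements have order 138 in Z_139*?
Number of primitive roots mod 139 = φ(138) = 44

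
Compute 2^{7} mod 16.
0

Using successive squaring:
Binary expansion of 7: 111
Powers of 2 mod 16 (each is the square of the previous):
  2^1 ≡ 2 (mod 16)
  2^2 ≡ 2² = 4 ≡ 4 (mod 16)
  2^4 ≡ 4² = 16 ≡ 0 (mod 16)
7 = 4 + 2 + 1, so 2^7 = 2^4 × 2^2 × 2^1 ≡ 0 × 4 × 2 (mod 16)
Multiplying step by step:
  0 × 4 = 0 ≡ 0 (mod 16)
  0 × 2 = 0 ≡ 0 (mod 16)
Result: 2^7 ≡ 0 (mod 16)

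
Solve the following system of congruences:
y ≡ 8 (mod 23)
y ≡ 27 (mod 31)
399

Using the Chinese Remainder Theorem:
M = product of moduli = 713
For equation 1: M_1 = 31, 31 ≡ 8 (mod 23), inverse of 31 mod 23 is 3 (check: 8 × 3 = 24 ≡ 1 (mod 23))
For equation 2: M_2 = 23, 23 ≡ 23 (mod 31), inverse of 23 mod 31 is 27 (check: 23 × 27 = 621 ≡ 1 (mod 31))
Combine: y ≡ Σ r_i×M_i×(M_i⁻¹ mod m_i) = 8×31×3 + 27×23×27 = 744 + 16767 = 17511
17511 mod 713 = 399
y ≡ 399 (mod 713)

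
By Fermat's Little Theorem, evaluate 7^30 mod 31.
By Fermat's Little Theorem, 7^{30} ≡ 1 (mod 31) since 31 is prime and gcd(7, 31) = 1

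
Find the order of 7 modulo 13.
Powers of 7 mod 13: 7^1≡7, 7^2≡10, 7^3≡5, 7^4≡9, 7^5≡11, 7^6≡12, 7^7≡6, 7^8≡3, 7^9≡8, 7^10≡4, 7^11≡2, 7^12≡1. Order = 12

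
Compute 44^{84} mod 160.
96

Using successive squaring:
Binary expansion of 84: 1010100
Powers of 44 mod 160 (each is the square of the previous):
  44^1 ≡ 44 (mod 160)
  44^2 ≡ 44² = 1936 ≡ 16 (mod 160)
  44^4 ≡ 16² = 256 ≡ 96 (mod 160)
  44^8 ≡ 96² = 9216 ≡ 96 (mod 160)
  44^16 ≡ 96² = 9216 ≡ 96 (mod 160)
  44^32 ≡ 96² = 9216 ≡ 96 (mod 160)
  44^64 ≡ 96² = 9216 ≡ 96 (mod 160)
84 = 64 + 16 + 4, so 44^84 = 44^64 × 44^16 × 44^4 ≡ 96 × 96 × 96 (mod 160)
Multiplying step by step:
  96 × 96 = 9216 ≡ 96 (mod 160)
  96 × 96 = 9216 ≡ 96 (mod 160)
Result: 44^84 ≡ 96 (mod 160)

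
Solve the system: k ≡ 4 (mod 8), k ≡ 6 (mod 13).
M = 8 × 13 = 104. M₁ = 13, y₁ ≡ 5 (mod 8). M₂ = 8, y₂ ≡ 5 (mod 13). k = 4×13×5 + 6×8×5 ≡ 84 (mod 104)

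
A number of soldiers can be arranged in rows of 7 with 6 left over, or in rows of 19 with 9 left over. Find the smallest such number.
M = 7 × 19 = 133. M₁ = 19, y₁ ≡ 3 (mod 7). M₂ = 7, y₂ ≡ 11 (mod 19). m = 6×19×3 + 9×7×11 ≡ 104 (mod 133). The smallest positive such number is 104.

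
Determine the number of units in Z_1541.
1452

Prime factorization: 1541 = 23 × 67
Using the formula φ(n) = n × Π(1 - 1/p) for each prime factor p:
φ(1541) = 1541 × (1 - 1/23) × (1 - 1/67)
φ(1541) = 1452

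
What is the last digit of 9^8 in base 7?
9 ≡ 2 (mod 7). 8 = 8 (binary 1000). Repeated squaring mod 7: 2^1 ≡ 2; 2^2 ≡ 2² = 4 ≡ 4; 2^4 ≡ 4² = 16 ≡ 2; 2^8 ≡ 2² = 4 ≡ 4. So 9^8 ≡ 4 (mod 7).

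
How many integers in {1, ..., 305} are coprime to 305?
240

Prime factorization: 305 = 5 × 61
Using the formula φ(n) = n × Π(1 - 1/p) for each prime factor p:
φ(305) = 305 × (1 - 1/5) × (1 - 1/61)
φ(305) = 240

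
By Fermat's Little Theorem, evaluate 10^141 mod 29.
By Fermat: 10^{28} ≡ 1 (mod 29). 141 ≡ 1 (mod 28). So 10^{141} ≡ 10^{1} ≡ 10 (mod 29)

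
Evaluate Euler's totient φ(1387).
1296

Prime factorization: 1387 = 19 × 73
Using the formula φ(n) = n × Π(1 - 1/p) for each prime factor p:
φ(1387) = 1387 × (1 - 1/19) × (1 - 1/73)
φ(1387) = 1296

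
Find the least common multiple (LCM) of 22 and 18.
198

First find GCD(22, 18) using the Euclidean algorithm:
22 = 1 × 18 + 4
18 = 4 × 4 + 2
4 = 2 × 2 + 0
GCD(22, 18) = 2

LCM formula: LCM(a, b) = (a × b) / GCD(a, b)
LCM(22, 18) = (22 × 18) / 2
LCM(22, 18) = 396 / 2
LCM(22, 18) = 198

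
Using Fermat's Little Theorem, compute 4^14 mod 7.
By Fermat: 4^{6} ≡ 1 (mod 7). 14 = 2×6 + 2. So 4^{14} ≡ 4^{2} ≡ 2 (mod 7)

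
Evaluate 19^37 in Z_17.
Using Fermat: 19^{16} ≡ 1 (mod 17). 37 ≡ 5 (mod 16). So 19^{37} ≡ 19^{5} ≡ 15 (mod 17)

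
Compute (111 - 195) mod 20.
16

(111 - 195) = -84
-84 mod 20 = 16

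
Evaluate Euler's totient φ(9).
6

Prime factorization: 9 = 3^2
Using the formula φ(n) = n × Π(1 - 1/p) for each prime factor p:
φ(9) = 9 × (1 - 1/3)
φ(9) = 6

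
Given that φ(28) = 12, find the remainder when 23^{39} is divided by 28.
By Euler: 23^{12} ≡ 1 (mod 28) since gcd(23, 28) = 1. 39 = 3×12 + 3. So 23^{39} ≡ 23^{3} ≡ 15 (mod 28)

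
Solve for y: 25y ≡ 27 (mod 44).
31

Since gcd(25, 44) = 1 divides 27, a solution exists.
Multiply both sides by the inverse of 25 mod 44:
  25^(-1) mod 44 = 37
  x ≡ 37 × 27 ≡ 999 ≡ 31 (mod 44)
Verification: 25 × 31 = 775 = 17 × 44 + 27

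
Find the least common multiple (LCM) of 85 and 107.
9095

First find GCD(85, 107) using the Euclidean algorithm:
85 = 0 × 107 + 85
107 = 1 × 85 + 22
85 = 3 × 22 + 19
22 = 1 × 19 + 3
19 = 6 × 3 + 1
3 = 3 × 1 + 0
GCD(85, 107) = 1

LCM formula: LCM(a, b) = (a × b) / GCD(a, b)
LCM(85, 107) = (85 × 107) / 1
LCM(85, 107) = 9095 / 1
LCM(85, 107) = 9095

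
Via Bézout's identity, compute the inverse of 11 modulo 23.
Extended GCD: 11(-2) + 23(1) = 1. So 11^(-1) ≡ 21 ≡ 21 (mod 23). Verify: 11 × 21 = 231 ≡ 1 (mod 23)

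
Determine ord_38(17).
Powers of 17 mod 38: 17^1≡17, 17^2≡23, 17^3≡11, 17^4≡35, 17^5≡25, 17^6≡7, 17^7≡5, 17^8≡9, 17^9≡1. Order = 9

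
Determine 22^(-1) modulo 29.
22^(-1) ≡ 4 (mod 29). Verification: 22 × 4 = 88 ≡ 1 (mod 29)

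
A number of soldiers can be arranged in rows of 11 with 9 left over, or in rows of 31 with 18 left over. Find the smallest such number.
M = 11 × 31 = 341. M₁ = 31, y₁ ≡ 5 (mod 11). M₂ = 11, y₂ ≡ 17 (mod 31). m = 9×31×5 + 18×11×17 ≡ 328 (mod 341). The smallest positive such number is 328.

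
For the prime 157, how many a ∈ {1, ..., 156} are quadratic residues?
For prime 157, there are (p-1)/2 = (157-1)/2 = 78 quadratic residues (excluding 0).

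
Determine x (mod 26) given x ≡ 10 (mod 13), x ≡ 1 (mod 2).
23

Using the Chinese Remainder Theorem:
M = product of moduli = 26
For equation 1: M_1 = 2, 2 ≡ 2 (mod 13), inverse of 2 mod 13 is 7 (check: 2 × 7 = 14 ≡ 1 (mod 13))
For equation 2: M_2 = 13, 13 ≡ 1 (mod 2), inverse of 13 mod 2 is 1 (check: 1 × 1 = 1 ≡ 1 (mod 2))
Combine: x ≡ Σ r_i×M_i×(M_i⁻¹ mod m_i) = 10×2×7 + 1×13×1 = 140 + 13 = 153
153 mod 26 = 23
x ≡ 23 (mod 26)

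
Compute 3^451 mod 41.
Using Fermat: 3^{40} ≡ 1 (mod 41). 451 ≡ 11 (mod 40). So 3^{451} ≡ 3^{11} ≡ 27 (mod 41)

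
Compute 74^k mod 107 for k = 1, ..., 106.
g^1, g^2, ..., g^{106} mod 107: {74, 19, 15, 40, 71, 11, 65, 102, 58, 12, 32, 14, 73, 52, 103, 25, 31, 47, 54, 37, 63, 61, 20, 89, 59, 86, 51, 29, 6, 16, 7, 90, 26, 105, 66, 69, 77, 27, 72, 85, 84, 10, 98, 83, 43, 79, 68, 3, 8, 57, 45, 13, 106, 33, 88, 92, 67, 36, 96, 42, 5, 49, 95, 75, 93, 34, 55, 4, 82, 76, 60, 53, 70, 44, 46, 87, 18, 48, 21, 56, 78, 101, 91, 100, 17, 81, 2, 41, 38, 30, 80, 35, 22, 23, 97, 9, 24, 64, 28, 39, 104, 99, 50, 62, 94, 1}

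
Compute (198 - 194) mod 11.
4

(198 - 194) = 4
4 mod 11 = 4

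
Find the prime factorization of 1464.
2^3 × 3 × 61

Divide by primes starting from smallest:
1464 ÷ 2 = 732
732 ÷ 2 = 366
366 ÷ 2 = 183
183 ÷ 3 = 61
61 ÷ 61 = 1

1464 = 2^3 × 3 × 61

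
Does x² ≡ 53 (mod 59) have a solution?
By Euler's criterion: 53^{29} ≡ 1 (mod 59). Since this equals 1, 53 is a QR.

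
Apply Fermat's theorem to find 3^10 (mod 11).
By Fermat's Little Theorem, 3^{10} ≡ 1 (mod 11) since 11 is prime and gcd(3, 11) = 1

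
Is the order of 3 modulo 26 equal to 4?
No, the actual order is 3, not 4.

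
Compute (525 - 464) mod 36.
25

(525 - 464) = 61
61 mod 36 = 25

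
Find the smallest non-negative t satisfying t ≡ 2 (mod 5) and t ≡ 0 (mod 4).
M = 5 × 4 = 20. M₁ = 4, y₁ ≡ 4 (mod 5). M₂ = 5, y₂ ≡ 1 (mod 4). t = 2×4×4 + 0×5×1 ≡ 12 (mod 20)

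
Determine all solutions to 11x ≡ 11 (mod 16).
1

Since gcd(11, 16) = 1 divides 11, a solution exists.
Multiply both sides by the inverse of 11 mod 16:
  11^(-1) mod 16 = 3
  x ≡ 3 × 11 ≡ 33 ≡ 1 (mod 16)
Verification: 11 × 1 = 11 = 0 × 16 + 11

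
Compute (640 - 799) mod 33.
6

(640 - 799) = -159
-159 mod 33 = 6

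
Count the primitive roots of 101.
40

The number of primitive roots modulo p is φ(p-1) = φ(100)
φ(100) = 40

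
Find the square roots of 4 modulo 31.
The square roots of 4 mod 31 are 2 and 29. Verify: 2² = 4 ≡ 4 (mod 31)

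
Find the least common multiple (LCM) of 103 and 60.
6180

First find GCD(103, 60) using the Euclidean algorithm:
103 = 1 × 60 + 43
60 = 1 × 43 + 17
43 = 2 × 17 + 9
17 = 1 × 9 + 8
9 = 1 × 8 + 1
8 = 8 × 1 + 0
GCD(103, 60) = 1

LCM formula: LCM(a, b) = (a × b) / GCD(a, b)
LCM(103, 60) = (103 × 60) / 1
LCM(103, 60) = 6180 / 1
LCM(103, 60) = 6180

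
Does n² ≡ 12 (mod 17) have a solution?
By Euler's criterion: 12^{8} ≡ 16 (mod 17). Since this equals -1 (≡ 16), 12 is not a QR.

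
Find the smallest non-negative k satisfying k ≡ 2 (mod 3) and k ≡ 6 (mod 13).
M = 3 × 13 = 39. M₁ = 13, y₁ ≡ 1 (mod 3). M₂ = 3, y₂ ≡ 9 (mod 13). k = 2×13×1 + 6×3×9 ≡ 32 (mod 39)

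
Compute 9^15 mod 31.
Using repeated squaring. 15 = 8 + 4 + 2 + 1 (binary 1111). Repeated squaring mod 31: 9^1 ≡ 9; 9^2 ≡ 9² = 81 ≡ 19; 9^4 ≡ 19² = 361 ≡ 20; 9^8 ≡ 20² = 400 ≡ 28. Multiply: 9^15 = 9^8 × 9^4 × 9^2 × 9^1 ≡ 28 × 20 × 19 × 9 (mod 31): 28 × 20 = 560 ≡ 2; 2 × 19 = 38 ≡ 7; 7 × 9 = 63 ≡ 1. So 9^15 ≡ 1 (mod 31).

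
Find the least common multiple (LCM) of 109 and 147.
16023

First find GCD(109, 147) using the Euclidean algorithm:
109 = 0 × 147 + 109
147 = 1 × 109 + 38
109 = 2 × 38 + 33
38 = 1 × 33 + 5
33 = 6 × 5 + 3
5 = 1 × 3 + 2
3 = 1 × 2 + 1
2 = 2 × 1 + 0
GCD(109, 147) = 1

LCM formula: LCM(a, b) = (a × b) / GCD(a, b)
LCM(109, 147) = (109 × 147) / 1
LCM(109, 147) = 16023 / 1
LCM(109, 147) = 16023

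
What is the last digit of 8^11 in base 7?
Using Fermat: 8^{6} ≡ 1 (mod 7). 11 ≡ 5 (mod 6). So 8^{11} ≡ 8^{5} ≡ 1 (mod 7)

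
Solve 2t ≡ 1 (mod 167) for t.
2^(-1) ≡ 84 (mod 167). Verification: 2 × 84 = 168 ≡ 1 (mod 167)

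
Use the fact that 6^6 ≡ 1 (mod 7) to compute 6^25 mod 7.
By Fermat: 6^{6} ≡ 1 (mod 7). 25 = 4×6 + 1. So 6^{25} ≡ 6^{1} ≡ 6 (mod 7)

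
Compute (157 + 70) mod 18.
11

(157 + 70) = 227
227 mod 18 = 11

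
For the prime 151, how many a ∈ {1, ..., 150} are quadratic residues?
For prime 151, there are (p-1)/2 = (151-1)/2 = 75 quadratic residues (excluding 0).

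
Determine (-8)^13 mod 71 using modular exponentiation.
Using repeated squaring. (-8) ≡ 63 (mod 71). 13 = 8 + 4 + 1 (binary 1101). Repeated squaring mod 71: 63^1 ≡ 63; 63^2 ≡ 63² = 3969 ≡ 64; 63^4 ≡ 64² = 4096 ≡ 49; 63^8 ≡ 49² = 2401 ≡ 58. Multiply: (-8)^13 ≡ 63^8 × 63^4 × 63^1 ≡ 58 × 49 × 63 (mod 71): 58 × 49 = 2842 ≡ 2; 2 × 63 = 126 ≡ 55. So (-8)^13 ≡ 55 (mod 71).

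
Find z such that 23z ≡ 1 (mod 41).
23^(-1) ≡ 25 (mod 41). Verification: 23 × 25 = 575 ≡ 1 (mod 41)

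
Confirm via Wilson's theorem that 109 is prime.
(108)! mod 109 = 108. Since this equals -1 (mod 109), Wilson confirms 109 is prime.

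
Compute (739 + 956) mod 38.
23

(739 + 956) = 1695
1695 mod 38 = 23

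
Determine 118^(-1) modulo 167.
118^(-1) ≡ 92 (mod 167). Verification: 118 × 92 = 10856 ≡ 1 (mod 167)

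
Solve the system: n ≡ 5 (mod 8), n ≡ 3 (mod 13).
M = 8 × 13 = 104. M₁ = 13, y₁ ≡ 5 (mod 8). M₂ = 8, y₂ ≡ 5 (mod 13). n = 5×13×5 + 3×8×5 ≡ 29 (mod 104)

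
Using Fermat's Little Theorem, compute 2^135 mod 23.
By Fermat: 2^{22} ≡ 1 (mod 23). 135 = 6×22 + 3. So 2^{135} ≡ 2^{3} ≡ 8 (mod 23)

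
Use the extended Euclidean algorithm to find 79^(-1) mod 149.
Extended GCD: 79(-66) + 149(35) = 1. So 79^(-1) ≡ 83 ≡ 83 (mod 149). Verify: 79 × 83 = 6557 ≡ 1 (mod 149)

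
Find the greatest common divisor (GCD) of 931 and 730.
1

Using the Euclidean algorithm:
931 = 1 × 730 + 201
730 = 3 × 201 + 127
201 = 1 × 127 + 74
127 = 1 × 74 + 53
74 = 1 × 53 + 21
53 = 2 × 21 + 11
21 = 1 × 11 + 10
11 = 1 × 10 + 1
10 = 10 × 1 + 0

GCD(931, 730) = 1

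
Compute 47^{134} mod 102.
67

Using successive squaring:
Binary expansion of 134: 10000110
Powers of 47 mod 102 (each is the square of the previous):
  47^1 ≡ 47 (mod 102)
  47^2 ≡ 47² = 2209 ≡ 67 (mod 102)
  47^4 ≡ 67² = 4489 ≡ 1 (mod 102)
  47^8 ≡ 1² = 1 ≡ 1 (mod 102)
  47^16 ≡ 1² = 1 ≡ 1 (mod 102)
  47^32 ≡ 1² = 1 ≡ 1 (mod 102)
  47^64 ≡ 1² = 1 ≡ 1 (mod 102)
  47^128 ≡ 1² = 1 ≡ 1 (mod 102)
134 = 128 + 4 + 2, so 47^134 = 47^128 × 47^4 × 47^2 ≡ 1 × 1 × 67 (mod 102)
Multiplying step by step:
  1 × 1 = 1 ≡ 1 (mod 102)
  1 × 67 = 67 ≡ 67 (mod 102)
Result: 47^134 ≡ 67 (mod 102)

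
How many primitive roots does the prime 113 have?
Number of primitive roots mod 113 = φ(112) = 48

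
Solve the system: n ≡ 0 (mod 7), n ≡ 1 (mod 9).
M = 7 × 9 = 63. M₁ = 9, y₁ ≡ 4 (mod 7). M₂ = 7, y₂ ≡ 4 (mod 9). n = 0×9×4 + 1×7×4 ≡ 28 (mod 63)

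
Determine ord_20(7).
Powers of 7 mod 20: 7^1≡7, 7^2≡9, 7^3≡3, 7^4≡1. Order = 4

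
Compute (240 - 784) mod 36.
32

(240 - 784) = -544
-544 mod 36 = 32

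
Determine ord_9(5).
Powers of 5 mod 9: 5^1≡5, 5^2≡7, 5^3≡8, 5^4≡4, 5^5≡2, 5^6≡1. Order = 6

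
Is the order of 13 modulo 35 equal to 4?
Yes, ord_35(13) = 4.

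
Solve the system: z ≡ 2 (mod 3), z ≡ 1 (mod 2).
M = 3 × 2 = 6. M₁ = 2, y₁ ≡ 2 (mod 3). M₂ = 3, y₂ ≡ 1 (mod 2). z = 2×2×2 + 1×3×1 ≡ 5 (mod 6)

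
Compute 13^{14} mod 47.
17

Using successive squaring:
Binary expansion of 14: 1110
Powers of 13 mod 47 (each is the square of the previous):
  13^1 ≡ 13 (mod 47)
  13^2 ≡ 13² = 169 ≡ 28 (mod 47)
  13^4 ≡ 28² = 784 ≡ 32 (mod 47)
  13^8 ≡ 32² = 1024 ≡ 37 (mod 47)
14 = 8 + 4 + 2, so 13^14 = 13^8 × 13^4 × 13^2 ≡ 37 × 32 × 28 (mod 47)
Multiplying step by step:
  37 × 32 = 1184 ≡ 9 (mod 47)
  9 × 28 = 252 ≡ 17 (mod 47)
Result: 13^14 ≡ 17 (mod 47)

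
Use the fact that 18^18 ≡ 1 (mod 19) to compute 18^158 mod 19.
By Fermat: 18^{18} ≡ 1 (mod 19). 158 = 8×18 + 14. So 18^{158} ≡ 18^{14} ≡ 1 (mod 19)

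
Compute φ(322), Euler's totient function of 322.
132

Prime factorization: 322 = 2 × 7 × 23
Using the formula φ(n) = n × Π(1 - 1/p) for each prime factor p:
φ(322) = 322 × (1 - 1/2) × (1 - 1/7) × (1 - 1/23)
φ(322) = 132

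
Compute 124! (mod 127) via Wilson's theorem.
(126)! = (124)! × (125) × (126) ≡ -1 (mod 127). So (124)! ≡ -1 × [(126)(125)]^(-1) ≡ 63 (mod 127)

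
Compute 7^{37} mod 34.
11

Using successive squaring:
Binary expansion of 37: 100101
Powers of 7 mod 34 (each is the square of the previous):
  7^1 ≡ 7 (mod 34)
  7^2 ≡ 7² = 49 ≡ 15 (mod 34)
  7^4 ≡ 15² = 225 ≡ 21 (mod 34)
  7^8 ≡ 21² = 441 ≡ 33 (mod 34)
  7^16 ≡ 33² = 1089 ≡ 1 (mod 34)
  7^32 ≡ 1² = 1 ≡ 1 (mod 34)
37 = 32 + 4 + 1, so 7^37 = 7^32 × 7^4 × 7^1 ≡ 1 × 21 × 7 (mod 34)
Multiplying step by step:
  1 × 21 = 21 ≡ 21 (mod 34)
  21 × 7 = 147 ≡ 11 (mod 34)
Result: 7^37 ≡ 11 (mod 34)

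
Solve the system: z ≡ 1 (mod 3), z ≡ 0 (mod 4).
M = 3 × 4 = 12. M₁ = 4, y₁ ≡ 1 (mod 3). M₂ = 3, y₂ ≡ 3 (mod 4). z = 1×4×1 + 0×3×3 ≡ 4 (mod 12)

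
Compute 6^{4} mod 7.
1

Using successive squaring:
Binary expansion of 4: 100
Powers of 6 mod 7 (each is the square of the previous):
  6^1 ≡ 6 (mod 7)
  6^2 ≡ 6² = 36 ≡ 1 (mod 7)
  6^4 ≡ 1² = 1 ≡ 1 (mod 7)
4 is a power of 2, so 6^4 is the last square: ≡ 1 (mod 7)
Result: 6^4 ≡ 1 (mod 7)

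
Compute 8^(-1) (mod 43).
8^(-1) ≡ 27 (mod 43). Verification: 8 × 27 = 216 ≡ 1 (mod 43)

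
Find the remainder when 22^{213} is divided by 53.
By Fermat: 22^{52} ≡ 1 (mod 53). 213 = 4×52 + 5. So 22^{213} ≡ 22^{5} ≡ 18 (mod 53)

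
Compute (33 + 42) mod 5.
0

(33 + 42) = 75
75 mod 5 = 0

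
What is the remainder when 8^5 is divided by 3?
8 ≡ 2 (mod 3). 5 = 4 + 1 (binary 101). Repeated squaring mod 3: 2^1 ≡ 2; 2^2 ≡ 2² = 4 ≡ 1; 2^4 ≡ 1² = 1 ≡ 1. Multiply: 8^5 ≡ 2^4 × 2^1 ≡ 1 × 2 (mod 3): 1 × 2 = 2 ≡ 2. So 8^5 ≡ 2 (mod 3).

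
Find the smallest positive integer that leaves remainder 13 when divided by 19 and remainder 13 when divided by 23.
M = 19 × 23 = 437. M₁ = 23, y₁ ≡ 5 (mod 19). M₂ = 19, y₂ ≡ 17 (mod 23). m = 13×23×5 + 13×19×17 ≡ 13 (mod 437). The smallest positive such number is 13.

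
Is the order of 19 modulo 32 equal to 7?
No, the actual order is 8, not 7.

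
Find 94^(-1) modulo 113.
107

Using Extended Euclidean Algorithm:
gcd(94, 113) = 1
Bezout coefficients: 94 × -6 + 113 × 5 = 1
So 94 × -6 ≡ 1 (mod 113)
The inverse is -6 mod 113 = 107
Verification: 94 × 107 = 10058 = 89 × 113 + 1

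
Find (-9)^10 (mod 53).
(-9) ≡ 44 (mod 53). 10 = 8 + 2 (binary 1010). Repeated squaring mod 53: 44^1 ≡ 44; 44^2 ≡ 44² = 1936 ≡ 28; 44^4 ≡ 28² = 784 ≡ 42; 44^8 ≡ 42² = 1764 ≡ 15. Multiply: (-9)^10 ≡ 44^8 × 44^2 ≡ 15 × 28 (mod 53): 15 × 28 = 420 ≡ 49. So (-9)^10 ≡ 49 (mod 53).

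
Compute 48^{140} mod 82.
40

Using successive squaring:
Binary expansion of 140: 10001100
Powers of 48 mod 82 (each is the square of the previous):
  48^1 ≡ 48 (mod 82)
  48^2 ≡ 48² = 2304 ≡ 8 (mod 82)
  48^4 ≡ 8² = 64 ≡ 64 (mod 82)
  48^8 ≡ 64² = 4096 ≡ 78 (mod 82)
  48^16 ≡ 78² = 6084 ≡ 16 (mod 82)
  48^32 ≡ 16² = 256 ≡ 10 (mod 82)
  48^64 ≡ 10² = 100 ≡ 18 (mod 82)
  48^128 ≡ 18² = 324 ≡ 78 (mod 82)
140 = 128 + 8 + 4, so 48^140 = 48^128 × 48^8 × 48^4 ≡ 78 × 78 × 64 (mod 82)
Multiplying step by step:
  78 × 78 = 6084 ≡ 16 (mod 82)
  16 × 64 = 1024 ≡ 40 (mod 82)
Result: 48^140 ≡ 40 (mod 82)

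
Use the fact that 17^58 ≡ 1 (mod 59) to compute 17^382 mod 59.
By Fermat: 17^{58} ≡ 1 (mod 59). 382 = 6×58 + 34. So 17^{382} ≡ 17^{34} ≡ 22 (mod 59)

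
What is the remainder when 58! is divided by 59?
By Wilson's theorem, (58)! ≡ -1 ≡ 58 (mod 59)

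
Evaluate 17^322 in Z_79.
Using Fermat: 17^{78} ≡ 1 (mod 79). 322 ≡ 10 (mod 78). So 17^{322} ≡ 17^{10} ≡ 21 (mod 79)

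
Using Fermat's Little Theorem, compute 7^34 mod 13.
By Fermat: 7^{12} ≡ 1 (mod 13). 34 = 2×12 + 10. So 7^{34} ≡ 7^{10} ≡ 4 (mod 13)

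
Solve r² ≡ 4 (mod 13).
The square roots of 4 mod 13 are 11 and 2. Verify: 11² = 121 ≡ 4 (mod 13)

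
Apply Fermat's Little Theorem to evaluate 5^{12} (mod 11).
3

By Fermat's Little Theorem, a^(p-1) ≡ 1 (mod p) for prime p and gcd(a, p) = 1
Here p = 11, so 5^10 ≡ 1 (mod 11)
We can reduce the exponent: 12 mod 10 = 2
So 5^12 ≡ 5^2 (mod 11)
Computing: 5^2 mod 11 = 3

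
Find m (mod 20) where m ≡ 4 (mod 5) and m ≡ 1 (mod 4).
M = 5 × 4 = 20. M₁ = 4, y₁ ≡ 4 (mod 5). M₂ = 5, y₂ ≡ 1 (mod 4). m = 4×4×4 + 1×5×1 ≡ 9 (mod 20)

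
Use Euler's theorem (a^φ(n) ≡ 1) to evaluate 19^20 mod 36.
By Euler: 19^{12} ≡ 1 (mod 36) since gcd(19, 36) = 1. 20 = 1×12 + 8. So 19^{20} ≡ 19^{8} ≡ 1 (mod 36)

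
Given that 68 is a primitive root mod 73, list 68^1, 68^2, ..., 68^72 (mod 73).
g^1, g^2, ..., g^{72} mod 73: {68, 25, 21, 41, 14, 3, 58, 2, 63, 50, 42, 9, 28, 6, 43, 4, 53, 27, 11, 18, 56, 12, 13, 8, 33, 54, 22, 36, 39, 24, 26, 16, 66, 35, 44, 72, 5, 48, 52, 32, 59, 70, 15, 71, 10, 23, 31, 64, 45, 67, 30, 69, 20, 46, 62, 55, 17, 61, 60, 65, 40, 19, 51, 37, 34, 49, 47, 57, 7, 38, 29, 1}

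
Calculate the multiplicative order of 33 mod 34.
Powers of 33 mod 34: 33^1≡33, 33^2≡1. Order = 2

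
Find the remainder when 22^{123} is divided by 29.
By Fermat: 22^{28} ≡ 1 (mod 29). 123 = 4×28 + 11. So 22^{123} ≡ 22^{11} ≡ 6 (mod 29)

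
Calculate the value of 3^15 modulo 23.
Using repeated squaring. 15 = 8 + 4 + 2 + 1 (binary 1111). Repeated squaring mod 23: 3^1 ≡ 3; 3^2 ≡ 3² = 9 ≡ 9; 3^4 ≡ 9² = 81 ≡ 12; 3^8 ≡ 12² = 144 ≡ 6. Multiply: 3^15 = 3^8 × 3^4 × 3^2 × 3^1 ≡ 6 × 12 × 9 × 3 (mod 23): 6 × 12 = 72 ≡ 3; 3 × 9 = 27 ≡ 4; 4 × 3 = 12 ≡ 12. So 3^15 ≡ 12 (mod 23).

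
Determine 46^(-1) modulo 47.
46^(-1) ≡ 46 (mod 47). Verification: 46 × 46 = 2116 ≡ 1 (mod 47)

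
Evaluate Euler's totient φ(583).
520

Prime factorization: 583 = 11 × 53
Using the formula φ(n) = n × Π(1 - 1/p) for each prime factor p:
φ(583) = 583 × (1 - 1/11) × (1 - 1/53)
φ(583) = 520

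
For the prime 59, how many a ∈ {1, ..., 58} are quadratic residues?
For prime 59, there are (p-1)/2 = (59-1)/2 = 29 quadratic residues (excluding 0).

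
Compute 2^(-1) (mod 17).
2^(-1) ≡ 9 (mod 17). Verification: 2 × 9 = 18 ≡ 1 (mod 17)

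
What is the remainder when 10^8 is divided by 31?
8 = 8 (binary 1000). Repeated squaring mod 31: 10^1 ≡ 10; 10^2 ≡ 10² = 100 ≡ 7; 10^4 ≡ 7² = 49 ≡ 18; 10^8 ≡ 18² = 324 ≡ 14. So 10^8 ≡ 14 (mod 31).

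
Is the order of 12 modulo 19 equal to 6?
Yes, ord_19(12) = 6.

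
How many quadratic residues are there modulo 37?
For prime 37, there are (p-1)/2 = (37-1)/2 = 18 quadratic residues (excluding 0).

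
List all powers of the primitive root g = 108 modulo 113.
g^1, g^2, ..., g^{112} mod 113: {108, 25, 101, 60, 39, 31, 71, 97, 80, 52, 79, 57, 54, 69, 107, 30, 76, 72, 92, 105, 40, 26, 96, 85, 27, 91, 110, 15, 38, 36, 46, 109, 20, 13, 48, 99, 70, 102, 55, 64, 19, 18, 23, 111, 10, 63, 24, 106, 35, 51, 84, 32, 66, 9, 68, 112, 5, 88, 12, 53, 74, 82, 42, 16, 33, 61, 34, 56, 59, 44, 6, 83, 37, 41, 21, 8, 73, 87, 17, 28, 86, 22, 3, 98, 75, 77, 67, 4, 93, 100, 65, 14, 43, 11, 58, 49, 94, 95, 90, 2, 103, 50, 89, 7, 78, 62, 29, 81, 47, 104, 45, 1}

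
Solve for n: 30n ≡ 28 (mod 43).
21

Since gcd(30, 43) = 1 divides 28, a solution exists.
Multiply both sides by the inverse of 30 mod 43:
  30^(-1) mod 43 = 33
  x ≡ 33 × 28 ≡ 924 ≡ 21 (mod 43)
Verification: 30 × 21 = 630 = 14 × 43 + 28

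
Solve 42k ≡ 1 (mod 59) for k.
42^(-1) ≡ 52 (mod 59). Verification: 42 × 52 = 2184 ≡ 1 (mod 59)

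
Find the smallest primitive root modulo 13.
2

A primitive root g modulo p has order p-1 = 12
Prime divisors of 12: [2, 3]
g is a primitive root iff g^(12/q) ≢ 1 (mod 13) for each prime divisor q
Testing small values:
  g = 2: 2^6 ≡ 12, 2^4 ≡ 3 (mod 13) → none is 1, primitive root!
The smallest primitive root is 2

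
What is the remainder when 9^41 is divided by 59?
Using repeated squaring. 41 = 32 + 8 + 1 (binary 101001). Repeated squaring mod 59: 9^1 ≡ 9; 9^2 ≡ 9² = 81 ≡ 22; 9^4 ≡ 22² = 484 ≡ 12; 9^8 ≡ 12² = 144 ≡ 26; 9^16 ≡ 26² = 676 ≡ 27; 9^32 ≡ 27² = 729 ≡ 21. Multiply: 9^41 = 9^32 × 9^8 × 9^1 ≡ 21 × 26 × 9 (mod 59): 21 × 26 = 546 ≡ 15; 15 × 9 = 135 ≡ 17. So 9^41 ≡ 17 (mod 59).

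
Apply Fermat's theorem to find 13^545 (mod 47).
By Fermat: 13^{46} ≡ 1 (mod 47). 545 ≡ 39 (mod 46). So 13^{545} ≡ 13^{39} ≡ 41 (mod 47)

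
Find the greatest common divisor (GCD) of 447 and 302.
1

Using the Euclidean algorithm:
447 = 1 × 302 + 145
302 = 2 × 145 + 12
145 = 12 × 12 + 1
12 = 12 × 1 + 0

GCD(447, 302) = 1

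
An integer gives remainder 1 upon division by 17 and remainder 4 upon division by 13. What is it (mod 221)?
M = 17 × 13 = 221. M₁ = 13, y₁ ≡ 4 (mod 17). M₂ = 17, y₂ ≡ 10 (mod 13). t = 1×13×4 + 4×17×10 ≡ 69 (mod 221). The smallest positive such number is 69.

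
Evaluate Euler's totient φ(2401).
2058

Prime factorization: 2401 = 7^4
Using the formula φ(n) = n × Π(1 - 1/p) for each prime factor p:
φ(2401) = 2401 × (1 - 1/7)
φ(2401) = 2058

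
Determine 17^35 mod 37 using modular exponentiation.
Using repeated squaring. 35 = 32 + 2 + 1 (binary 100011). Repeated squaring mod 37: 17^1 ≡ 17; 17^2 ≡ 17² = 289 ≡ 30; 17^4 ≡ 30² = 900 ≡ 12; 17^8 ≡ 12² = 144 ≡ 33; 17^16 ≡ 33² = 1089 ≡ 16; 17^32 ≡ 16² = 256 ≡ 34. Multiply: 17^35 = 17^32 × 17^2 × 17^1 ≡ 34 × 30 × 17 (mod 37): 34 × 30 = 1020 ≡ 21; 21 × 17 = 357 ≡ 24. So 17^35 ≡ 24 (mod 37).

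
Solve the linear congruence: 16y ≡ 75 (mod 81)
30

Since gcd(16, 81) = 1 divides 75, a solution exists.
Multiply both sides by the inverse of 16 mod 81:
  16^(-1) mod 81 = 76
  x ≡ 76 × 75 ≡ 5700 ≡ 30 (mod 81)
Verification: 16 × 30 = 480 = 5 × 81 + 75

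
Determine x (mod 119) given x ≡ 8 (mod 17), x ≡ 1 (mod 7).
8

Using the Chinese Remainder Theorem:
M = product of moduli = 119
For equation 1: M_1 = 7, 7 ≡ 7 (mod 17), inverse of 7 mod 17 is 5 (check: 7 × 5 = 35 ≡ 1 (mod 17))
For equation 2: M_2 = 17, 17 ≡ 3 (mod 7), inverse of 17 mod 7 is 5 (check: 3 × 5 = 15 ≡ 1 (mod 7))
Combine: x ≡ Σ r_i×M_i×(M_i⁻¹ mod m_i) = 8×7×5 + 1×17×5 = 280 + 85 = 365
365 mod 119 = 8
x ≡ 8 (mod 119)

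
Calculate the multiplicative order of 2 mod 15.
Powers of 2 mod 15: 2^1≡2, 2^2≡4, 2^3≡8, 2^4≡1. Order = 4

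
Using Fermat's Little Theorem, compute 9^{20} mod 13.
3

By Fermat's Little Theorem, a^(p-1) ≡ 1 (mod p) for prime p and gcd(a, p) = 1
Here p = 13, so 9^12 ≡ 1 (mod 13)
We can reduce the exponent: 20 mod 12 = 8
So 9^20 ≡ 9^8 (mod 13)
Computing: 9^8 mod 13 = 3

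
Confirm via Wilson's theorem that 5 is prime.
(4)! mod 5 = 4. Since this equals -1 (mod 5), Wilson confirms 5 is prime.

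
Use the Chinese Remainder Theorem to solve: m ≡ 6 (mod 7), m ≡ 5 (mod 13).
M = 7 × 13 = 91. M₁ = 13, y₁ ≡ 6 (mod 7). M₂ = 7, y₂ ≡ 2 (mod 13). m = 6×13×6 + 5×7×2 ≡ 83 (mod 91)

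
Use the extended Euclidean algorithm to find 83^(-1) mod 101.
Extended GCD: 83(28) + 101(-23) = 1. So 83^(-1) ≡ 28 ≡ 28 (mod 101). Verify: 83 × 28 = 2324 ≡ 1 (mod 101)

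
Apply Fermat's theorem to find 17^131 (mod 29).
By Fermat: 17^{28} ≡ 1 (mod 29). 131 = 4×28 + 19. So 17^{131} ≡ 17^{19} ≡ 12 (mod 29)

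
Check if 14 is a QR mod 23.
By Euler's criterion: 14^{11} ≡ 22 (mod 23). Since this equals -1 (≡ 22), 14 is not a QR.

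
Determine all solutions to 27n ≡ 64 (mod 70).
62

Since gcd(27, 70) = 1 divides 64, a solution exists.
Multiply both sides by the inverse of 27 mod 70:
  27^(-1) mod 70 = 13
  x ≡ 13 × 64 ≡ 832 ≡ 62 (mod 70)
Verification: 27 × 62 = 1674 = 23 × 70 + 64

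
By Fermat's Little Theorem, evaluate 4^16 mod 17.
By Fermat's Little Theorem, 4^{16} ≡ 1 (mod 17) since 17 is prime and gcd(4, 17) = 1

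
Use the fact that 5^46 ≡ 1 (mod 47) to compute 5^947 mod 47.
By Fermat: 5^{46} ≡ 1 (mod 47). 947 ≡ 27 (mod 46). So 5^{947} ≡ 5^{27} ≡ 33 (mod 47)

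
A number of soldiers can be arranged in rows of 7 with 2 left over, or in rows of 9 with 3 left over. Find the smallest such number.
M = 7 × 9 = 63. M₁ = 9, y₁ ≡ 4 (mod 7). M₂ = 7, y₂ ≡ 4 (mod 9). x = 2×9×4 + 3×7×4 ≡ 30 (mod 63). The smallest positive such number is 30.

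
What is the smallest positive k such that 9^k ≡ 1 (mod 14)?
Powers of 9 mod 14: 9^1≡9, 9^2≡11, 9^3≡1. Order = 3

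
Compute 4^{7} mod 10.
4

Using successive squaring:
Binary expansion of 7: 111
Powers of 4 mod 10 (each is the square of the previous):
  4^1 ≡ 4 (mod 10)
  4^2 ≡ 4² = 16 ≡ 6 (mod 10)
  4^4 ≡ 6² = 36 ≡ 6 (mod 10)
7 = 4 + 2 + 1, so 4^7 = 4^4 × 4^2 × 4^1 ≡ 6 × 6 × 4 (mod 10)
Multiplying step by step:
  6 × 6 = 36 ≡ 6 (mod 10)
  6 × 4 = 24 ≡ 4 (mod 10)
Result: 4^7 ≡ 4 (mod 10)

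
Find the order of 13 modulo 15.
Powers of 13 mod 15: 13^1≡13, 13^2≡4, 13^3≡7, 13^4≡1. Order = 4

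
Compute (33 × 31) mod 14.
1

(33 × 31) = 1023
1023 mod 14 = 1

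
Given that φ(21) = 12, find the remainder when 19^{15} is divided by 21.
By Euler: 19^{12} ≡ 1 (mod 21) since gcd(19, 21) = 1. 15 = 1×12 + 3. So 19^{15} ≡ 19^{3} ≡ 13 (mod 21)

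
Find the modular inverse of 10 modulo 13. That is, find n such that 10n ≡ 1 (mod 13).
4

Using Extended Euclidean Algorithm:
gcd(10, 13) = 1
Bezout coefficients: 10 × 4 + 13 × -3 = 1
So 10 × 4 ≡ 1 (mod 13)
The inverse is 4 mod 13 = 4
Verification: 10 × 4 = 40 = 3 × 13 + 1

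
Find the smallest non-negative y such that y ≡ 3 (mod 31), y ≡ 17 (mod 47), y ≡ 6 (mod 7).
3072

Using the Chinese Remainder Theorem:
M = product of moduli = 10199
For equation 1: M_1 = 329, 329 ≡ 19 (mod 31), inverse of 329 mod 31 is 18 (check: 19 × 18 = 342 ≡ 1 (mod 31))
For equation 2: M_2 = 217, 217 ≡ 29 (mod 47), inverse of 217 mod 47 is 13 (check: 29 × 13 = 377 ≡ 1 (mod 47))
For equation 3: M_3 = 1457, 1457 ≡ 1 (mod 7), inverse of 1457 mod 7 is 1 (check: 1 × 1 = 1 ≡ 1 (mod 7))
Combine: y ≡ Σ r_i×M_i×(M_i⁻¹ mod m_i) = 3×329×18 + 17×217×13 + 6×1457×1 = 17766 + 47957 + 8742 = 74465
74465 mod 10199 = 3072
y ≡ 3072 (mod 10199)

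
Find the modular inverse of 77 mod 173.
77^(-1) ≡ 9 (mod 173). Verification: 77 × 9 = 693 ≡ 1 (mod 173)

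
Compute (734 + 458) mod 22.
4

(734 + 458) = 1192
1192 mod 22 = 4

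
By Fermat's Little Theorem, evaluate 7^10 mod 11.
By Fermat's Little Theorem, 7^{10} ≡ 1 (mod 11) since 11 is prime and gcd(7, 11) = 1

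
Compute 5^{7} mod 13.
8

Using successive squaring:
Binary expansion of 7: 111
Powers of 5 mod 13 (each is the square of the previous):
  5^1 ≡ 5 (mod 13)
  5^2 ≡ 5² = 25 ≡ 12 (mod 13)
  5^4 ≡ 12² = 144 ≡ 1 (mod 13)
7 = 4 + 2 + 1, so 5^7 = 5^4 × 5^2 × 5^1 ≡ 1 × 12 × 5 (mod 13)
Multiplying step by step:
  1 × 12 = 12 ≡ 12 (mod 13)
  12 × 5 = 60 ≡ 8 (mod 13)
Result: 5^7 ≡ 8 (mod 13)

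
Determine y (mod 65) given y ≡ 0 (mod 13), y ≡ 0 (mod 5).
0

Using the Chinese Remainder Theorem:
M = product of moduli = 65
For equation 1: M_1 = 5, 5 ≡ 5 (mod 13), inverse of 5 mod 13 is 8 (check: 5 × 8 = 40 ≡ 1 (mod 13))
For equation 2: M_2 = 13, 13 ≡ 3 (mod 5), inverse of 13 mod 5 is 2 (check: 3 × 2 = 6 ≡ 1 (mod 5))
Combine: y ≡ Σ r_i×M_i×(M_i⁻¹ mod m_i) = 0×5×8 + 0×13×2 = 0 + 0 = 0
0 mod 65 = 0
y ≡ 0 (mod 65)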